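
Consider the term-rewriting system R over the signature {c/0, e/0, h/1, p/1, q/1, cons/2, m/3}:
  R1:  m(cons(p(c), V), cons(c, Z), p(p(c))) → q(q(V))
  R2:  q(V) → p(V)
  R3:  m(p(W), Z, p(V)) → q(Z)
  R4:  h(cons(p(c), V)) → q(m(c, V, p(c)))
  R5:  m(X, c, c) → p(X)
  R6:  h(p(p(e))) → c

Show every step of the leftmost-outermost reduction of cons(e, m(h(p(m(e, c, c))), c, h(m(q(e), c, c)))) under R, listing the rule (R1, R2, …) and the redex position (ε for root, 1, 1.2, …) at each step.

cons(e, p(c))

1. cons(e, m(h(p(m(e, c, c))), c, h(m(q(e), c, c))))  →  cons(e, m(h(p(p(e))), c, h(m(q(e), c, c))))   [R5 at 2.1.1.1]
2. cons(e, m(h(p(p(e))), c, h(m(q(e), c, c))))  →  cons(e, m(c, c, h(m(q(e), c, c))))   [R6 at 2.1]
3. cons(e, m(c, c, h(m(q(e), c, c))))  →  cons(e, m(c, c, h(p(q(e)))))   [R5 at 2.3.1]
4. cons(e, m(c, c, h(p(q(e)))))  →  cons(e, m(c, c, h(p(p(e)))))   [R2 at 2.3.1.1]
5. cons(e, m(c, c, h(p(p(e)))))  →  cons(e, m(c, c, c))   [R6 at 2.3]
6. cons(e, m(c, c, c))  →  cons(e, p(c))   [R5 at 2]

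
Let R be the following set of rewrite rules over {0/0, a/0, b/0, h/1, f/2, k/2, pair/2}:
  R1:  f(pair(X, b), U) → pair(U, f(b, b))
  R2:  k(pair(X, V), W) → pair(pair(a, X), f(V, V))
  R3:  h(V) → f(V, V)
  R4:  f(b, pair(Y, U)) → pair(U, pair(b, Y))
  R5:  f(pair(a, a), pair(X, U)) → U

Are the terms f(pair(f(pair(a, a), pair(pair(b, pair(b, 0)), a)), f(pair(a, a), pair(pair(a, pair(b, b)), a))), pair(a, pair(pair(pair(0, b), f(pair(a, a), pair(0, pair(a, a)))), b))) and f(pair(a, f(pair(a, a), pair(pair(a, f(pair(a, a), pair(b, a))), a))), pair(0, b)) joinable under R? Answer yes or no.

no — NF(t₁) = pair(pair(pair(0, b), pair(a, a)), b), NF(t₂) = b

Reduce t₁ = f(pair(f(pair(a, a), pair(pair(b, pair(b, 0)), a)), f(pair(a, a), pair(pair(a, pair(b, b)), a))), pair(a, pair(pair(pair(0, b), f(pair(a, a), pair(0, pair(a, a)))), b))):
1. f(pair(f(pair(a, a), pair(pair(b, pair(b, 0)), a)), f(pair(a, a), pair(pair(a, pair(b, b)), a))), pair(a, pair(pair(pair(0, b), f(pair(a, a), pair(0, pair(a, a)))), b)))  →  f(pair(a, f(pair(a, a), pair(pair(a, pair(b, b)), a))), pair(a, pair(pair(pair(0, b), f(pair(a, a), pair(0, pair(a, a)))), b)))   [R5 at 1.1]
2. f(pair(a, f(pair(a, a), pair(pair(a, pair(b, b)), a))), pair(a, pair(pair(pair(0, b), f(pair(a, a), pair(0, pair(a, a)))), b)))  →  f(pair(a, a), pair(a, pair(pair(pair(0, b), f(pair(a, a), pair(0, pair(a, a)))), b)))   [R5 at 1.2]
3. f(pair(a, a), pair(a, pair(pair(pair(0, b), f(pair(a, a), pair(0, pair(a, a)))), b)))  →  pair(pair(pair(0, b), f(pair(a, a), pair(0, pair(a, a)))), b)   [R5 at ε]
4. pair(pair(pair(0, b), f(pair(a, a), pair(0, pair(a, a)))), b)  →  pair(pair(pair(0, b), pair(a, a)), b)   [R5 at 1.2]

Reduce t₂ = f(pair(a, f(pair(a, a), pair(pair(a, f(pair(a, a), pair(b, a))), a))), pair(0, b)):
1. f(pair(a, f(pair(a, a), pair(pair(a, f(pair(a, a), pair(b, a))), a))), pair(0, b))  →  f(pair(a, a), pair(0, b))   [R5 at 1.2]
2. f(pair(a, a), pair(0, b))  →  b   [R5 at ε]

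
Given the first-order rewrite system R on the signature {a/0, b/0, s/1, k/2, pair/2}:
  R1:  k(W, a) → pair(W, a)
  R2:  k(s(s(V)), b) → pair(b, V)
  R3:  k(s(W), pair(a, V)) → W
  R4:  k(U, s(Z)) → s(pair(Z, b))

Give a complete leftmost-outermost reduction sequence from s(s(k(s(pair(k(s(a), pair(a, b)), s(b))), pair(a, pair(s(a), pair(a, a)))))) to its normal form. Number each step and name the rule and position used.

s(s(pair(a, s(b))))

1. s(s(k(s(pair(k(s(a), pair(a, b)), s(b))), pair(a, pair(s(a), pair(a, a))))))  →  s(s(pair(k(s(a), pair(a, b)), s(b))))   [R3 at 1.1]
2. s(s(pair(k(s(a), pair(a, b)), s(b))))  →  s(s(pair(a, s(b))))   [R3 at 1.1.1]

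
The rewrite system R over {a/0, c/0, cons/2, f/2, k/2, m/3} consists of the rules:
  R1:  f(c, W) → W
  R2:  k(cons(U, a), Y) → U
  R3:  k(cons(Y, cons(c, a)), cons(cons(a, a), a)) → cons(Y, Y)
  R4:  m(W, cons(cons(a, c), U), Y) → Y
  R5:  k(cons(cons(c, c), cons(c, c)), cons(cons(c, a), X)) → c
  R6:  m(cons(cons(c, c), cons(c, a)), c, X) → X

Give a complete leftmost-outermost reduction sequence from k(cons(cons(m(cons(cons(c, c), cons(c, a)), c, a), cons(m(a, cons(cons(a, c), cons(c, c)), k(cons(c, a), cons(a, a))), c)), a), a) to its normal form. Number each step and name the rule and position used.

1. k(cons(cons(m(cons(cons(c, c), cons(c, a)), c, a), cons(m(a, cons(cons(a, c), cons(c, c)), k(cons(c, a), cons(a, a))), c)), a), a)  →  cons(m(cons(cons(c, c), cons(c, a)), c, a), cons(m(a, cons(cons(a, c), cons(c, c)), k(cons(c, a), cons(a, a))), c))   [R2 at ε]
2. cons(m(cons(cons(c, c), cons(c, a)), c, a), cons(m(a, cons(cons(a, c), cons(c, c)), k(cons(c, a), cons(a, a))), c))  →  cons(a, cons(m(a, cons(cons(a, c), cons(c, c)), k(cons(c, a), cons(a, a))), c))   [R6 at 1]
3. cons(a, cons(m(a, cons(cons(a, c), cons(c, c)), k(cons(c, a), cons(a, a))), c))  →  cons(a, cons(k(cons(c, a), cons(a, a)), c))   [R4 at 2.1]
4. cons(a, cons(k(cons(c, a), cons(a, a)), c))  →  cons(a, cons(c, c))   [R2 at 2.1]

cons(a, cons(c, c))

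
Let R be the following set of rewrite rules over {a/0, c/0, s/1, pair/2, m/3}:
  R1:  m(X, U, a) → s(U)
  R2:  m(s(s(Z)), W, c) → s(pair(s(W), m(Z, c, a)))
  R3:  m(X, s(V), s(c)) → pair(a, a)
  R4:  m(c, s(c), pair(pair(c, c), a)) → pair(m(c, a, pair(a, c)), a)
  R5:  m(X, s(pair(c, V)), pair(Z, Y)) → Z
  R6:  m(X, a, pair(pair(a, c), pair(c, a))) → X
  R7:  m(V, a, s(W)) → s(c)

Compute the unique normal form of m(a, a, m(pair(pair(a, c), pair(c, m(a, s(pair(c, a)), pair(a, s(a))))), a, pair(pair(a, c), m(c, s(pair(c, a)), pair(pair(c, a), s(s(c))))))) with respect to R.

a

1. m(a, a, m(pair(pair(a, c), pair(c, m(a, s(pair(c, a)), pair(a, s(a))))), a, pair(pair(a, c), m(c, s(pair(c, a)), pair(pair(c, a), s(s(c)))))))  →  m(a, a, m(pair(pair(a, c), pair(c, a)), a, pair(pair(a, c), m(c, s(pair(c, a)), pair(pair(c, a), s(s(c)))))))   [R5 at 3.1.2.2]
2. m(a, a, m(pair(pair(a, c), pair(c, a)), a, pair(pair(a, c), m(c, s(pair(c, a)), pair(pair(c, a), s(s(c)))))))  →  m(a, a, m(pair(pair(a, c), pair(c, a)), a, pair(pair(a, c), pair(c, a))))   [R5 at 3.3.2]
3. m(a, a, m(pair(pair(a, c), pair(c, a)), a, pair(pair(a, c), pair(c, a))))  →  m(a, a, pair(pair(a, c), pair(c, a)))   [R6 at 3]
4. m(a, a, pair(pair(a, c), pair(c, a)))  →  a   [R6 at ε]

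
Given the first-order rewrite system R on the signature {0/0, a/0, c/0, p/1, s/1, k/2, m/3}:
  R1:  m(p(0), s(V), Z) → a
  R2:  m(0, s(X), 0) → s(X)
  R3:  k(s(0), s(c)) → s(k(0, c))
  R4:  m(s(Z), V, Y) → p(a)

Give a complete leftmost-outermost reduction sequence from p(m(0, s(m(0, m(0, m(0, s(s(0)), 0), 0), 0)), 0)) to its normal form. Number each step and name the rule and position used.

p(s(s(s(0))))

1. p(m(0, s(m(0, m(0, m(0, s(s(0)), 0), 0), 0)), 0))  →  p(s(m(0, m(0, m(0, s(s(0)), 0), 0), 0)))   [R2 at 1]
2. p(s(m(0, m(0, m(0, s(s(0)), 0), 0), 0)))  →  p(s(m(0, m(0, s(s(0)), 0), 0)))   [R2 at 1.1.2.2]
3. p(s(m(0, m(0, s(s(0)), 0), 0)))  →  p(s(m(0, s(s(0)), 0)))   [R2 at 1.1.2]
4. p(s(m(0, s(s(0)), 0)))  →  p(s(s(s(0))))   [R2 at 1.1]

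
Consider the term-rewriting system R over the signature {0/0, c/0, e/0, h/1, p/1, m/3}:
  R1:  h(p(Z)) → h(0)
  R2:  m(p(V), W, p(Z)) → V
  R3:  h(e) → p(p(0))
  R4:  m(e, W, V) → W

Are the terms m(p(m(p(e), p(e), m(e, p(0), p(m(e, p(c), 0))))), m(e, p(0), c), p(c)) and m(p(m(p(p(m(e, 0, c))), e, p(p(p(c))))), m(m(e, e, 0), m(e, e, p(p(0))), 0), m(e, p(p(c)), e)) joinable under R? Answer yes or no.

Reduce t₁ = m(p(m(p(e), p(e), m(e, p(0), p(m(e, p(c), 0))))), m(e, p(0), c), p(c)):
1. m(p(m(p(e), p(e), m(e, p(0), p(m(e, p(c), 0))))), m(e, p(0), c), p(c))  →  m(p(e), p(e), m(e, p(0), p(m(e, p(c), 0))))   [R2 at ε]
2. m(p(e), p(e), m(e, p(0), p(m(e, p(c), 0))))  →  m(p(e), p(e), p(0))   [R4 at 3]
3. m(p(e), p(e), p(0))  →  e   [R2 at ε]

Reduce t₂ = m(p(m(p(p(m(e, 0, c))), e, p(p(p(c))))), m(m(e, e, 0), m(e, e, p(p(0))), 0), m(e, p(p(c)), e)):
1. m(p(m(p(p(m(e, 0, c))), e, p(p(p(c))))), m(m(e, e, 0), m(e, e, p(p(0))), 0), m(e, p(p(c)), e))  →  m(p(p(m(e, 0, c))), m(m(e, e, 0), m(e, e, p(p(0))), 0), m(e, p(p(c)), e))   [R2 at 1.1]
2. m(p(p(m(e, 0, c))), m(m(e, e, 0), m(e, e, p(p(0))), 0), m(e, p(p(c)), e))  →  m(p(p(0)), m(m(e, e, 0), m(e, e, p(p(0))), 0), m(e, p(p(c)), e))   [R4 at 1.1.1]
3. m(p(p(0)), m(m(e, e, 0), m(e, e, p(p(0))), 0), m(e, p(p(c)), e))  →  m(p(p(0)), m(e, m(e, e, p(p(0))), 0), m(e, p(p(c)), e))   [R4 at 2.1]
4. m(p(p(0)), m(e, m(e, e, p(p(0))), 0), m(e, p(p(c)), e))  →  m(p(p(0)), m(e, e, p(p(0))), m(e, p(p(c)), e))   [R4 at 2]
5. m(p(p(0)), m(e, e, p(p(0))), m(e, p(p(c)), e))  →  m(p(p(0)), e, m(e, p(p(c)), e))   [R4 at 2]
6. m(p(p(0)), e, m(e, p(p(c)), e))  →  m(p(p(0)), e, p(p(c)))   [R4 at 3]
7. m(p(p(0)), e, p(p(c)))  →  p(0)   [R2 at ε]

no — NF(t₁) = e, NF(t₂) = p(0)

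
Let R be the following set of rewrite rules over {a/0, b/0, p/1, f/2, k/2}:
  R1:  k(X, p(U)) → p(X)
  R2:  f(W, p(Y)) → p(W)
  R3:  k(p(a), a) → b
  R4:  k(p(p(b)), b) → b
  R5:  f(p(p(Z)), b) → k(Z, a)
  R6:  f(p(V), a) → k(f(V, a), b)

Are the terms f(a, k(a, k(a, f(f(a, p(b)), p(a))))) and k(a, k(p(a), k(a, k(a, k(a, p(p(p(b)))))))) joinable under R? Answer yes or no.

Reduce t₁ = f(a, k(a, k(a, f(f(a, p(b)), p(a))))):
1. f(a, k(a, k(a, f(f(a, p(b)), p(a)))))  →  f(a, k(a, k(a, p(f(a, p(b))))))   [R2 at 2.2.2]
2. f(a, k(a, k(a, p(f(a, p(b))))))  →  f(a, k(a, p(a)))   [R1 at 2.2]
3. f(a, k(a, p(a)))  →  f(a, p(a))   [R1 at 2]
4. f(a, p(a))  →  p(a)   [R2 at ε]

Reduce t₂ = k(a, k(p(a), k(a, k(a, k(a, p(p(p(b)))))))):
1. k(a, k(p(a), k(a, k(a, k(a, p(p(p(b))))))))  →  k(a, k(p(a), k(a, k(a, p(a)))))   [R1 at 2.2.2.2]
2. k(a, k(p(a), k(a, k(a, p(a)))))  →  k(a, k(p(a), k(a, p(a))))   [R1 at 2.2.2]
3. k(a, k(p(a), k(a, p(a))))  →  k(a, k(p(a), p(a)))   [R1 at 2.2]
4. k(a, k(p(a), p(a)))  →  k(a, p(p(a)))   [R1 at 2]
5. k(a, p(p(a)))  →  p(a)   [R1 at ε]

yes — NF(t₁) = p(a), NF(t₂) = p(a)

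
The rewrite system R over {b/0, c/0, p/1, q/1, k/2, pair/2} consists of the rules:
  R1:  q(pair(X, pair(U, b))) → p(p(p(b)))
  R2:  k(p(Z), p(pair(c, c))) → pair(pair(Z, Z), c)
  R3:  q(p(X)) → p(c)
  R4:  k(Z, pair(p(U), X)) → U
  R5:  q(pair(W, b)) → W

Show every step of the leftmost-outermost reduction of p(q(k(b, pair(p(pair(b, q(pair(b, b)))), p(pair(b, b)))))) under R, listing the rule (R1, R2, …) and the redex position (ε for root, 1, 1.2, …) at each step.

1. p(q(k(b, pair(p(pair(b, q(pair(b, b)))), p(pair(b, b))))))  →  p(q(pair(b, q(pair(b, b)))))   [R4 at 1.1]
2. p(q(pair(b, q(pair(b, b)))))  →  p(q(pair(b, b)))   [R5 at 1.1.2]
3. p(q(pair(b, b)))  →  p(b)   [R5 at 1]

p(b)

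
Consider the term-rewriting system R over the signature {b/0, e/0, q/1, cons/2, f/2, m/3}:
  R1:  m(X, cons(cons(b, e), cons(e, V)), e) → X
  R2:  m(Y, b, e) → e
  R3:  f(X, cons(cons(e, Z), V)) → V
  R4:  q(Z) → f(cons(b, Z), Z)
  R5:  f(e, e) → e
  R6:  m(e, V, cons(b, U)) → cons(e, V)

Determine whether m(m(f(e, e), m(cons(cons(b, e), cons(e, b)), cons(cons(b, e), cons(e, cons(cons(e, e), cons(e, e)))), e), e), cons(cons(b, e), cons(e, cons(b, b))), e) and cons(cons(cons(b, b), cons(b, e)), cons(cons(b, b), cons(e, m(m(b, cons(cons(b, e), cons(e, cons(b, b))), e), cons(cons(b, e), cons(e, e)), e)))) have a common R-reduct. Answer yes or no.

no — NF(t₁) = e, NF(t₂) = cons(cons(cons(b, b), cons(b, e)), cons(cons(b, b), cons(e, b)))

Reduce t₁ = m(m(f(e, e), m(cons(cons(b, e), cons(e, b)), cons(cons(b, e), cons(e, cons(cons(e, e), cons(e, e)))), e), e), cons(cons(b, e), cons(e, cons(b, b))), e):
1. m(m(f(e, e), m(cons(cons(b, e), cons(e, b)), cons(cons(b, e), cons(e, cons(cons(e, e), cons(e, e)))), e), e), cons(cons(b, e), cons(e, cons(b, b))), e)  →  m(f(e, e), m(cons(cons(b, e), cons(e, b)), cons(cons(b, e), cons(e, cons(cons(e, e), cons(e, e)))), e), e)   [R1 at ε]
2. m(f(e, e), m(cons(cons(b, e), cons(e, b)), cons(cons(b, e), cons(e, cons(cons(e, e), cons(e, e)))), e), e)  →  m(e, m(cons(cons(b, e), cons(e, b)), cons(cons(b, e), cons(e, cons(cons(e, e), cons(e, e)))), e), e)   [R5 at 1]
3. m(e, m(cons(cons(b, e), cons(e, b)), cons(cons(b, e), cons(e, cons(cons(e, e), cons(e, e)))), e), e)  →  m(e, cons(cons(b, e), cons(e, b)), e)   [R1 at 2]
4. m(e, cons(cons(b, e), cons(e, b)), e)  →  e   [R1 at ε]

Reduce t₂ = cons(cons(cons(b, b), cons(b, e)), cons(cons(b, b), cons(e, m(m(b, cons(cons(b, e), cons(e, cons(b, b))), e), cons(cons(b, e), cons(e, e)), e)))):
1. cons(cons(cons(b, b), cons(b, e)), cons(cons(b, b), cons(e, m(m(b, cons(cons(b, e), cons(e, cons(b, b))), e), cons(cons(b, e), cons(e, e)), e))))  →  cons(cons(cons(b, b), cons(b, e)), cons(cons(b, b), cons(e, m(b, cons(cons(b, e), cons(e, cons(b, b))), e))))   [R1 at 2.2.2]
2. cons(cons(cons(b, b), cons(b, e)), cons(cons(b, b), cons(e, m(b, cons(cons(b, e), cons(e, cons(b, b))), e))))  →  cons(cons(cons(b, b), cons(b, e)), cons(cons(b, b), cons(e, b)))   [R1 at 2.2.2]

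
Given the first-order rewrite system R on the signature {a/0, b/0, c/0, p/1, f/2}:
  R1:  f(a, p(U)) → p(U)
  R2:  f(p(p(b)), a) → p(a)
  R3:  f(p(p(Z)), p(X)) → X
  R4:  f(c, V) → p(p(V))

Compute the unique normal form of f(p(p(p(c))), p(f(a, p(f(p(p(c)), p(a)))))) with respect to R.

p(a)

1. f(p(p(p(c))), p(f(a, p(f(p(p(c)), p(a))))))  →  f(a, p(f(p(p(c)), p(a))))   [R3 at ε]
2. f(a, p(f(p(p(c)), p(a))))  →  p(f(p(p(c)), p(a)))   [R1 at ε]
3. p(f(p(p(c)), p(a)))  →  p(a)   [R3 at 1]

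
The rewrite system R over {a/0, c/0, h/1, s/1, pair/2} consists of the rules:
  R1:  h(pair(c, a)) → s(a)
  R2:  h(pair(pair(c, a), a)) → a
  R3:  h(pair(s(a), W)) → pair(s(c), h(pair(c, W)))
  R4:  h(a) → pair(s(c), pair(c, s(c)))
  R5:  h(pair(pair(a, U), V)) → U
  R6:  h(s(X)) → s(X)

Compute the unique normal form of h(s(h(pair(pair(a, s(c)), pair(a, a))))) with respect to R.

1. h(s(h(pair(pair(a, s(c)), pair(a, a)))))  →  s(h(pair(pair(a, s(c)), pair(a, a))))   [R6 at ε]
2. s(h(pair(pair(a, s(c)), pair(a, a))))  →  s(s(c))   [R5 at 1]

s(s(c))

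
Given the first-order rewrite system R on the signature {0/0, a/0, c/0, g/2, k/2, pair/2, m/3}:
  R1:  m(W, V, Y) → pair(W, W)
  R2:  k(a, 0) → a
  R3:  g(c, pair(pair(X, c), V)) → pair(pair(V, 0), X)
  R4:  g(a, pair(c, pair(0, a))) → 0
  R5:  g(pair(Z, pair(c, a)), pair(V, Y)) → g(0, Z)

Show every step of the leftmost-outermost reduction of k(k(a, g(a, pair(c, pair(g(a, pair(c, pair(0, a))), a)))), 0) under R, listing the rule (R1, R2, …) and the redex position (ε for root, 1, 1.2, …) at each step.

1. k(k(a, g(a, pair(c, pair(g(a, pair(c, pair(0, a))), a)))), 0)  →  k(k(a, g(a, pair(c, pair(0, a)))), 0)   [R4 at 1.2.2.2.1]
2. k(k(a, g(a, pair(c, pair(0, a)))), 0)  →  k(k(a, 0), 0)   [R4 at 1.2]
3. k(k(a, 0), 0)  →  k(a, 0)   [R2 at 1]
4. k(a, 0)  →  a   [R2 at ε]

a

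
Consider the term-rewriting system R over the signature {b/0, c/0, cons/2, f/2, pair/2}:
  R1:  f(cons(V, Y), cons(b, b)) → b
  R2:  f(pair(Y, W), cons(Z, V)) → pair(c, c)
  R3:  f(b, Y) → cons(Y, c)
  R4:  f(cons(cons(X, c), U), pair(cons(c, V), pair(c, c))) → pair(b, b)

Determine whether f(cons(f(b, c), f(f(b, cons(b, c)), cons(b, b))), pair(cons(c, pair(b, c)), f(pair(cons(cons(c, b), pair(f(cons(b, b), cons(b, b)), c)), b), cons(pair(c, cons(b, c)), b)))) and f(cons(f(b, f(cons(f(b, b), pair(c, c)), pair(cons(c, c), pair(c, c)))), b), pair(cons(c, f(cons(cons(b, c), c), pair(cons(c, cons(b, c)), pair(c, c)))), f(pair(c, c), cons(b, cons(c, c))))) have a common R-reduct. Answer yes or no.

yes — NF(t₁) = pair(b, b), NF(t₂) = pair(b, b)

Reduce t₁ = f(cons(f(b, c), f(f(b, cons(b, c)), cons(b, b))), pair(cons(c, pair(b, c)), f(pair(cons(cons(c, b), pair(f(cons(b, b), cons(b, b)), c)), b), cons(pair(c, cons(b, c)), b)))):
1. f(cons(f(b, c), f(f(b, cons(b, c)), cons(b, b))), pair(cons(c, pair(b, c)), f(pair(cons(cons(c, b), pair(f(cons(b, b), cons(b, b)), c)), b), cons(pair(c, cons(b, c)), b))))  →  f(cons(cons(c, c), f(f(b, cons(b, c)), cons(b, b))), pair(cons(c, pair(b, c)), f(pair(cons(cons(c, b), pair(f(cons(b, b), cons(b, b)), c)), b), cons(pair(c, cons(b, c)), b))))   [R3 at 1.1]
2. f(cons(cons(c, c), f(f(b, cons(b, c)), cons(b, b))), pair(cons(c, pair(b, c)), f(pair(cons(cons(c, b), pair(f(cons(b, b), cons(b, b)), c)), b), cons(pair(c, cons(b, c)), b))))  →  f(cons(cons(c, c), f(cons(cons(b, c), c), cons(b, b))), pair(cons(c, pair(b, c)), f(pair(cons(cons(c, b), pair(f(cons(b, b), cons(b, b)), c)), b), cons(pair(c, cons(b, c)), b))))   [R3 at 1.2.1]
3. f(cons(cons(c, c), f(cons(cons(b, c), c), cons(b, b))), pair(cons(c, pair(b, c)), f(pair(cons(cons(c, b), pair(f(cons(b, b), cons(b, b)), c)), b), cons(pair(c, cons(b, c)), b))))  →  f(cons(cons(c, c), b), pair(cons(c, pair(b, c)), f(pair(cons(cons(c, b), pair(f(cons(b, b), cons(b, b)), c)), b), cons(pair(c, cons(b, c)), b))))   [R1 at 1.2]
4. f(cons(cons(c, c), b), pair(cons(c, pair(b, c)), f(pair(cons(cons(c, b), pair(f(cons(b, b), cons(b, b)), c)), b), cons(pair(c, cons(b, c)), b))))  →  f(cons(cons(c, c), b), pair(cons(c, pair(b, c)), pair(c, c)))   [R2 at 2.2]
5. f(cons(cons(c, c), b), pair(cons(c, pair(b, c)), pair(c, c)))  →  pair(b, b)   [R4 at ε]

Reduce t₂ = f(cons(f(b, f(cons(f(b, b), pair(c, c)), pair(cons(c, c), pair(c, c)))), b), pair(cons(c, f(cons(cons(b, c), c), pair(cons(c, cons(b, c)), pair(c, c)))), f(pair(c, c), cons(b, cons(c, c))))):
1. f(cons(f(b, f(cons(f(b, b), pair(c, c)), pair(cons(c, c), pair(c, c)))), b), pair(cons(c, f(cons(cons(b, c), c), pair(cons(c, cons(b, c)), pair(c, c)))), f(pair(c, c), cons(b, cons(c, c)))))  →  f(cons(cons(f(cons(f(b, b), pair(c, c)), pair(cons(c, c), pair(c, c))), c), b), pair(cons(c, f(cons(cons(b, c), c), pair(cons(c, cons(b, c)), pair(c, c)))), f(pair(c, c), cons(b, cons(c, c)))))   [R3 at 1.1]
2. f(cons(cons(f(cons(f(b, b), pair(c, c)), pair(cons(c, c), pair(c, c))), c), b), pair(cons(c, f(cons(cons(b, c), c), pair(cons(c, cons(b, c)), pair(c, c)))), f(pair(c, c), cons(b, cons(c, c)))))  →  f(cons(cons(f(cons(cons(b, c), pair(c, c)), pair(cons(c, c), pair(c, c))), c), b), pair(cons(c, f(cons(cons(b, c), c), pair(cons(c, cons(b, c)), pair(c, c)))), f(pair(c, c), cons(b, cons(c, c)))))   [R3 at 1.1.1.1.1]
3. f(cons(cons(f(cons(cons(b, c), pair(c, c)), pair(cons(c, c), pair(c, c))), c), b), pair(cons(c, f(cons(cons(b, c), c), pair(cons(c, cons(b, c)), pair(c, c)))), f(pair(c, c), cons(b, cons(c, c)))))  →  f(cons(cons(pair(b, b), c), b), pair(cons(c, f(cons(cons(b, c), c), pair(cons(c, cons(b, c)), pair(c, c)))), f(pair(c, c), cons(b, cons(c, c)))))   [R4 at 1.1.1]
4. f(cons(cons(pair(b, b), c), b), pair(cons(c, f(cons(cons(b, c), c), pair(cons(c, cons(b, c)), pair(c, c)))), f(pair(c, c), cons(b, cons(c, c)))))  →  f(cons(cons(pair(b, b), c), b), pair(cons(c, pair(b, b)), f(pair(c, c), cons(b, cons(c, c)))))   [R4 at 2.1.2]
5. f(cons(cons(pair(b, b), c), b), pair(cons(c, pair(b, b)), f(pair(c, c), cons(b, cons(c, c)))))  →  f(cons(cons(pair(b, b), c), b), pair(cons(c, pair(b, b)), pair(c, c)))   [R2 at 2.2]
6. f(cons(cons(pair(b, b), c), b), pair(cons(c, pair(b, b)), pair(c, c)))  →  pair(b, b)   [R4 at ε]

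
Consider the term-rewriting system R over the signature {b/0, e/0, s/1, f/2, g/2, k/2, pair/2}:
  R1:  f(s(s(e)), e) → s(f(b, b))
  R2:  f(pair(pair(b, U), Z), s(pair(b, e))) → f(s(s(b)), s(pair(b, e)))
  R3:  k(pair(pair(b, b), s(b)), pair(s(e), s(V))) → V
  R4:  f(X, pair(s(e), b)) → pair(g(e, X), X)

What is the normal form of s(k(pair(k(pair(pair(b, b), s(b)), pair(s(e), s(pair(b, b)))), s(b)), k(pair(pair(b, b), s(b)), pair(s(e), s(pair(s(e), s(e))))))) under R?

1. s(k(pair(k(pair(pair(b, b), s(b)), pair(s(e), s(pair(b, b)))), s(b)), k(pair(pair(b, b), s(b)), pair(s(e), s(pair(s(e), s(e)))))))  →  s(k(pair(pair(b, b), s(b)), k(pair(pair(b, b), s(b)), pair(s(e), s(pair(s(e), s(e)))))))   [R3 at 1.1.1]
2. s(k(pair(pair(b, b), s(b)), k(pair(pair(b, b), s(b)), pair(s(e), s(pair(s(e), s(e)))))))  →  s(k(pair(pair(b, b), s(b)), pair(s(e), s(e))))   [R3 at 1.2]
3. s(k(pair(pair(b, b), s(b)), pair(s(e), s(e))))  →  s(e)   [R3 at 1]

s(e)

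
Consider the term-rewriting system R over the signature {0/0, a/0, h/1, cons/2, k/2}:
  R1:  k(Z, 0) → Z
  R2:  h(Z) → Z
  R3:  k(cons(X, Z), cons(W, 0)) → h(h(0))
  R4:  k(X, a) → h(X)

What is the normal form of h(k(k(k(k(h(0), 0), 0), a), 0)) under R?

0

1. h(k(k(k(k(h(0), 0), 0), a), 0))  →  k(k(k(k(h(0), 0), 0), a), 0)   [R2 at ε]
2. k(k(k(k(h(0), 0), 0), a), 0)  →  k(k(k(h(0), 0), 0), a)   [R1 at ε]
3. k(k(k(h(0), 0), 0), a)  →  h(k(k(h(0), 0), 0))   [R4 at ε]
4. h(k(k(h(0), 0), 0))  →  k(k(h(0), 0), 0)   [R2 at ε]
5. k(k(h(0), 0), 0)  →  k(h(0), 0)   [R1 at ε]
6. k(h(0), 0)  →  h(0)   [R1 at ε]
7. h(0)  →  0   [R2 at ε]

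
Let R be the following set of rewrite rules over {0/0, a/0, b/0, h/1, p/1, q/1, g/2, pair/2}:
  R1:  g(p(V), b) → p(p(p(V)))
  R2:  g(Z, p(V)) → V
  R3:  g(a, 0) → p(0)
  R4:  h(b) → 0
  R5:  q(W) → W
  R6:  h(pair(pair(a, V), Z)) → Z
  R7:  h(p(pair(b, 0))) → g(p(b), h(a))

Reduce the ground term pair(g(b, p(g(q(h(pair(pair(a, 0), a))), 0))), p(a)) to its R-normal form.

1. pair(g(b, p(g(q(h(pair(pair(a, 0), a))), 0))), p(a))  →  pair(g(q(h(pair(pair(a, 0), a))), 0), p(a))   [R2 at 1]
2. pair(g(q(h(pair(pair(a, 0), a))), 0), p(a))  →  pair(g(h(pair(pair(a, 0), a)), 0), p(a))   [R5 at 1.1]
3. pair(g(h(pair(pair(a, 0), a)), 0), p(a))  →  pair(g(a, 0), p(a))   [R6 at 1.1]
4. pair(g(a, 0), p(a))  →  pair(p(0), p(a))   [R3 at 1]

pair(p(0), p(a))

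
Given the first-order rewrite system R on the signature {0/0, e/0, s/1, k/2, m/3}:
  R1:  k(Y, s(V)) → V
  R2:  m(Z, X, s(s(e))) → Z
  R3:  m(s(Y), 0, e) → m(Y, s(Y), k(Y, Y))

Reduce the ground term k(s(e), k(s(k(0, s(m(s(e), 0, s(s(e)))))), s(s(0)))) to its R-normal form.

1. k(s(e), k(s(k(0, s(m(s(e), 0, s(s(e)))))), s(s(0))))  →  k(s(e), s(0))   [R1 at 2]
2. k(s(e), s(0))  →  0   [R1 at ε]

0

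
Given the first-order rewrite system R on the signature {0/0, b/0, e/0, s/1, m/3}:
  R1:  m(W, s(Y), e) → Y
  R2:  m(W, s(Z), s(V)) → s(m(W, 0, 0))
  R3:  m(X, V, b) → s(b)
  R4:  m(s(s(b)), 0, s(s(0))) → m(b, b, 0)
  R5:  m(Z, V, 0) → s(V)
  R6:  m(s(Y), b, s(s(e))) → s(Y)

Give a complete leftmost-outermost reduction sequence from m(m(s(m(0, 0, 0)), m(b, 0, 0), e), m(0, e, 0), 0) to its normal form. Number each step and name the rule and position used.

1. m(m(s(m(0, 0, 0)), m(b, 0, 0), e), m(0, e, 0), 0)  →  s(m(0, e, 0))   [R5 at ε]
2. s(m(0, e, 0))  →  s(s(e))   [R5 at 1]

s(s(e))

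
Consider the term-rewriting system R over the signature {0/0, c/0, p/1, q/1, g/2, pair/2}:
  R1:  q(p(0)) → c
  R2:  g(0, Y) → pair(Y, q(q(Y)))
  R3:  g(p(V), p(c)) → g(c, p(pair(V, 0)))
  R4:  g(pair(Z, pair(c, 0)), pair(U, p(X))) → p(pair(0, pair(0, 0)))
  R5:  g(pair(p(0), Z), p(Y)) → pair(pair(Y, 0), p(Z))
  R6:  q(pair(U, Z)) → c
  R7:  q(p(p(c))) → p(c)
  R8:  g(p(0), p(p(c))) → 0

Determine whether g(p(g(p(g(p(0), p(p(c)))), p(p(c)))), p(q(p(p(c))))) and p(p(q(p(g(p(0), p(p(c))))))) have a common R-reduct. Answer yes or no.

no — NF(t₁) = 0, NF(t₂) = p(p(c))

Reduce t₁ = g(p(g(p(g(p(0), p(p(c)))), p(p(c)))), p(q(p(p(c))))):
1. g(p(g(p(g(p(0), p(p(c)))), p(p(c)))), p(q(p(p(c)))))  →  g(p(g(p(0), p(p(c)))), p(q(p(p(c)))))   [R8 at 1.1.1.1]
2. g(p(g(p(0), p(p(c)))), p(q(p(p(c)))))  →  g(p(0), p(q(p(p(c)))))   [R8 at 1.1]
3. g(p(0), p(q(p(p(c)))))  →  g(p(0), p(p(c)))   [R7 at 2.1]
4. g(p(0), p(p(c)))  →  0   [R8 at ε]

Reduce t₂ = p(p(q(p(g(p(0), p(p(c))))))):
1. p(p(q(p(g(p(0), p(p(c)))))))  →  p(p(q(p(0))))   [R8 at 1.1.1.1]
2. p(p(q(p(0))))  →  p(p(c))   [R1 at 1.1]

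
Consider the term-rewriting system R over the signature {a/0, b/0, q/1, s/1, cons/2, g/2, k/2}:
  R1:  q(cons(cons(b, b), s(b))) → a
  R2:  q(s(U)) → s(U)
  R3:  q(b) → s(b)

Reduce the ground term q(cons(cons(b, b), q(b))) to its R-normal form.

1. q(cons(cons(b, b), q(b)))  →  q(cons(cons(b, b), s(b)))   [R3 at 1.2]
2. q(cons(cons(b, b), s(b)))  →  a   [R1 at ε]

a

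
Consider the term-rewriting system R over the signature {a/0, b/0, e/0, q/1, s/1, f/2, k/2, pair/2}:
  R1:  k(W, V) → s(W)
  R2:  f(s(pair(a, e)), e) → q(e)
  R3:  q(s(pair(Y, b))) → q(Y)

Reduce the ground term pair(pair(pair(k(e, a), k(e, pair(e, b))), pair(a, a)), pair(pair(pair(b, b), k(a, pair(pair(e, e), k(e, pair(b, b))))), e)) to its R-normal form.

1. pair(pair(pair(k(e, a), k(e, pair(e, b))), pair(a, a)), pair(pair(pair(b, b), k(a, pair(pair(e, e), k(e, pair(b, b))))), e))  →  pair(pair(pair(s(e), k(e, pair(e, b))), pair(a, a)), pair(pair(pair(b, b), k(a, pair(pair(e, e), k(e, pair(b, b))))), e))   [R1 at 1.1.1]
2. pair(pair(pair(s(e), k(e, pair(e, b))), pair(a, a)), pair(pair(pair(b, b), k(a, pair(pair(e, e), k(e, pair(b, b))))), e))  →  pair(pair(pair(s(e), s(e)), pair(a, a)), pair(pair(pair(b, b), k(a, pair(pair(e, e), k(e, pair(b, b))))), e))   [R1 at 1.1.2]
3. pair(pair(pair(s(e), s(e)), pair(a, a)), pair(pair(pair(b, b), k(a, pair(pair(e, e), k(e, pair(b, b))))), e))  →  pair(pair(pair(s(e), s(e)), pair(a, a)), pair(pair(pair(b, b), s(a)), e))   [R1 at 2.1.2]

pair(pair(pair(s(e), s(e)), pair(a, a)), pair(pair(pair(b, b), s(a)), e))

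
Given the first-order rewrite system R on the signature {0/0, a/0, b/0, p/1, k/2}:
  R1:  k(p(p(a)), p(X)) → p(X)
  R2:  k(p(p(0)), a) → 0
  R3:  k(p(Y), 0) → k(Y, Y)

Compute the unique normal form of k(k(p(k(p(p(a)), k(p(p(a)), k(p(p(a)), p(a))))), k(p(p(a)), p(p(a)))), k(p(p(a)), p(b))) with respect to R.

p(b)

1. k(k(p(k(p(p(a)), k(p(p(a)), k(p(p(a)), p(a))))), k(p(p(a)), p(p(a)))), k(p(p(a)), p(b)))  →  k(k(p(k(p(p(a)), k(p(p(a)), p(a)))), k(p(p(a)), p(p(a)))), k(p(p(a)), p(b)))   [R1 at 1.1.1.2.2]
2. k(k(p(k(p(p(a)), k(p(p(a)), p(a)))), k(p(p(a)), p(p(a)))), k(p(p(a)), p(b)))  →  k(k(p(k(p(p(a)), p(a))), k(p(p(a)), p(p(a)))), k(p(p(a)), p(b)))   [R1 at 1.1.1.2]
3. k(k(p(k(p(p(a)), p(a))), k(p(p(a)), p(p(a)))), k(p(p(a)), p(b)))  →  k(k(p(p(a)), k(p(p(a)), p(p(a)))), k(p(p(a)), p(b)))   [R1 at 1.1.1]
4. k(k(p(p(a)), k(p(p(a)), p(p(a)))), k(p(p(a)), p(b)))  →  k(k(p(p(a)), p(p(a))), k(p(p(a)), p(b)))   [R1 at 1.2]
5. k(k(p(p(a)), p(p(a))), k(p(p(a)), p(b)))  →  k(p(p(a)), k(p(p(a)), p(b)))   [R1 at 1]
6. k(p(p(a)), k(p(p(a)), p(b)))  →  k(p(p(a)), p(b))   [R1 at 2]
7. k(p(p(a)), p(b))  →  p(b)   [R1 at ε]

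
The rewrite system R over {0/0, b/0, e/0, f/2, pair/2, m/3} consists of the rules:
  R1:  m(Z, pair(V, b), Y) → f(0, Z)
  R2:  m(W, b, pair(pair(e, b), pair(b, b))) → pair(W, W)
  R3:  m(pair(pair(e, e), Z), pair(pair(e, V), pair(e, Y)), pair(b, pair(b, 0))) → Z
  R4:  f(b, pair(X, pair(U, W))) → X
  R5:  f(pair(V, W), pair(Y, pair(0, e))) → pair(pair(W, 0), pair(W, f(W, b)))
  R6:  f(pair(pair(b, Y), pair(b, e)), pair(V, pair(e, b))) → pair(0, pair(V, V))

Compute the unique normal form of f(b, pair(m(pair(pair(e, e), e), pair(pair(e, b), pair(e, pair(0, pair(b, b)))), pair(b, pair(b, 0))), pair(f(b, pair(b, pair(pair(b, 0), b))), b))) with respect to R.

e

1. f(b, pair(m(pair(pair(e, e), e), pair(pair(e, b), pair(e, pair(0, pair(b, b)))), pair(b, pair(b, 0))), pair(f(b, pair(b, pair(pair(b, 0), b))), b)))  →  m(pair(pair(e, e), e), pair(pair(e, b), pair(e, pair(0, pair(b, b)))), pair(b, pair(b, 0)))   [R4 at ε]
2. m(pair(pair(e, e), e), pair(pair(e, b), pair(e, pair(0, pair(b, b)))), pair(b, pair(b, 0)))  →  e   [R3 at ε]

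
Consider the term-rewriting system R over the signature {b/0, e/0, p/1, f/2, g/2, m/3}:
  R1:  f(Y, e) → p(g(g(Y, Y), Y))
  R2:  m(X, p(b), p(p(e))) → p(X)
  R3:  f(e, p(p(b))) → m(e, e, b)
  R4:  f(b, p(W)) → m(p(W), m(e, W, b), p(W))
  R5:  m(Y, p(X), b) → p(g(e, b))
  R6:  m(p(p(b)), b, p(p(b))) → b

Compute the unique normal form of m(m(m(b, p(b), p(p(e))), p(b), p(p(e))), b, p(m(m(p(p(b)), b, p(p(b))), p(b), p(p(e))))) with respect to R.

b

1. m(m(m(b, p(b), p(p(e))), p(b), p(p(e))), b, p(m(m(p(p(b)), b, p(p(b))), p(b), p(p(e)))))  →  m(p(m(b, p(b), p(p(e)))), b, p(m(m(p(p(b)), b, p(p(b))), p(b), p(p(e)))))   [R2 at 1]
2. m(p(m(b, p(b), p(p(e)))), b, p(m(m(p(p(b)), b, p(p(b))), p(b), p(p(e)))))  →  m(p(p(b)), b, p(m(m(p(p(b)), b, p(p(b))), p(b), p(p(e)))))   [R2 at 1.1]
3. m(p(p(b)), b, p(m(m(p(p(b)), b, p(p(b))), p(b), p(p(e)))))  →  m(p(p(b)), b, p(p(m(p(p(b)), b, p(p(b))))))   [R2 at 3.1]
4. m(p(p(b)), b, p(p(m(p(p(b)), b, p(p(b))))))  →  m(p(p(b)), b, p(p(b)))   [R6 at 3.1.1]
5. m(p(p(b)), b, p(p(b)))  →  b   [R6 at ε]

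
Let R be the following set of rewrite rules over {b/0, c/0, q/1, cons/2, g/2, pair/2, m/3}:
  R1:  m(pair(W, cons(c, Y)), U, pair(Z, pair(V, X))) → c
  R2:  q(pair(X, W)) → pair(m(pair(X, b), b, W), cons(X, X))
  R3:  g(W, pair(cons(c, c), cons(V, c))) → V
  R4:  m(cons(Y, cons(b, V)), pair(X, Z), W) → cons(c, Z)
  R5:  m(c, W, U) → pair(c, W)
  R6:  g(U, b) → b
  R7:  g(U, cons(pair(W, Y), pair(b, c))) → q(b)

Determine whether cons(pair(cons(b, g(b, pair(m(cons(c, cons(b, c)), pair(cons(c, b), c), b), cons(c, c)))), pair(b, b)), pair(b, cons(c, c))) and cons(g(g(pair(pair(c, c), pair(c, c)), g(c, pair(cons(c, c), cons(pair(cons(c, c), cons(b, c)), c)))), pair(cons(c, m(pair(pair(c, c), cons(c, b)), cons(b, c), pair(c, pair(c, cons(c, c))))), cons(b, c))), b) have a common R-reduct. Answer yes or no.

no — NF(t₁) = cons(pair(cons(b, c), pair(b, b)), pair(b, cons(c, c))), NF(t₂) = cons(b, b)

Reduce t₁ = cons(pair(cons(b, g(b, pair(m(cons(c, cons(b, c)), pair(cons(c, b), c), b), cons(c, c)))), pair(b, b)), pair(b, cons(c, c))):
1. cons(pair(cons(b, g(b, pair(m(cons(c, cons(b, c)), pair(cons(c, b), c), b), cons(c, c)))), pair(b, b)), pair(b, cons(c, c)))  →  cons(pair(cons(b, g(b, pair(cons(c, c), cons(c, c)))), pair(b, b)), pair(b, cons(c, c)))   [R4 at 1.1.2.2.1]
2. cons(pair(cons(b, g(b, pair(cons(c, c), cons(c, c)))), pair(b, b)), pair(b, cons(c, c)))  →  cons(pair(cons(b, c), pair(b, b)), pair(b, cons(c, c)))   [R3 at 1.1.2]

Reduce t₂ = cons(g(g(pair(pair(c, c), pair(c, c)), g(c, pair(cons(c, c), cons(pair(cons(c, c), cons(b, c)), c)))), pair(cons(c, m(pair(pair(c, c), cons(c, b)), cons(b, c), pair(c, pair(c, cons(c, c))))), cons(b, c))), b):
1. cons(g(g(pair(pair(c, c), pair(c, c)), g(c, pair(cons(c, c), cons(pair(cons(c, c), cons(b, c)), c)))), pair(cons(c, m(pair(pair(c, c), cons(c, b)), cons(b, c), pair(c, pair(c, cons(c, c))))), cons(b, c))), b)  →  cons(g(g(pair(pair(c, c), pair(c, c)), pair(cons(c, c), cons(b, c))), pair(cons(c, m(pair(pair(c, c), cons(c, b)), cons(b, c), pair(c, pair(c, cons(c, c))))), cons(b, c))), b)   [R3 at 1.1.2]
2. cons(g(g(pair(pair(c, c), pair(c, c)), pair(cons(c, c), cons(b, c))), pair(cons(c, m(pair(pair(c, c), cons(c, b)), cons(b, c), pair(c, pair(c, cons(c, c))))), cons(b, c))), b)  →  cons(g(b, pair(cons(c, m(pair(pair(c, c), cons(c, b)), cons(b, c), pair(c, pair(c, cons(c, c))))), cons(b, c))), b)   [R3 at 1.1]
3. cons(g(b, pair(cons(c, m(pair(pair(c, c), cons(c, b)), cons(b, c), pair(c, pair(c, cons(c, c))))), cons(b, c))), b)  →  cons(g(b, pair(cons(c, c), cons(b, c))), b)   [R1 at 1.2.1.2]
4. cons(g(b, pair(cons(c, c), cons(b, c))), b)  →  cons(b, b)   [R3 at 1]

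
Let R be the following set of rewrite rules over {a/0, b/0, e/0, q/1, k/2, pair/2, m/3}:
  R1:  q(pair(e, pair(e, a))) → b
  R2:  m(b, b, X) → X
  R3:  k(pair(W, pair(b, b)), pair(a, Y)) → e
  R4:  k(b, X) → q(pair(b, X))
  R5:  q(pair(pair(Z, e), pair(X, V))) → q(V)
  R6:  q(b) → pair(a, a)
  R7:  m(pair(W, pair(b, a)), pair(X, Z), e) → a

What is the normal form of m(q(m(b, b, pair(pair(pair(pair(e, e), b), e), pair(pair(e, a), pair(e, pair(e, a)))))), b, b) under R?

1. m(q(m(b, b, pair(pair(pair(pair(e, e), b), e), pair(pair(e, a), pair(e, pair(e, a)))))), b, b)  →  m(q(pair(pair(pair(pair(e, e), b), e), pair(pair(e, a), pair(e, pair(e, a))))), b, b)   [R2 at 1.1]
2. m(q(pair(pair(pair(pair(e, e), b), e), pair(pair(e, a), pair(e, pair(e, a))))), b, b)  →  m(q(pair(e, pair(e, a))), b, b)   [R5 at 1]
3. m(q(pair(e, pair(e, a))), b, b)  →  m(b, b, b)   [R1 at 1]
4. m(b, b, b)  →  b   [R2 at ε]

b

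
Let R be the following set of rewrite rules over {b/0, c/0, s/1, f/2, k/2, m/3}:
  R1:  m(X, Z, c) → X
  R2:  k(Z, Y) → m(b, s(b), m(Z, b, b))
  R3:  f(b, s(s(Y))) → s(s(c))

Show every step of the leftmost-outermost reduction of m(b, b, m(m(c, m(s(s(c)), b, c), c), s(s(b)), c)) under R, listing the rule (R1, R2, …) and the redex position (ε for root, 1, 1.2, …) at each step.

b

1. m(b, b, m(m(c, m(s(s(c)), b, c), c), s(s(b)), c))  →  m(b, b, m(c, m(s(s(c)), b, c), c))   [R1 at 3]
2. m(b, b, m(c, m(s(s(c)), b, c), c))  →  m(b, b, c)   [R1 at 3]
3. m(b, b, c)  →  b   [R1 at ε]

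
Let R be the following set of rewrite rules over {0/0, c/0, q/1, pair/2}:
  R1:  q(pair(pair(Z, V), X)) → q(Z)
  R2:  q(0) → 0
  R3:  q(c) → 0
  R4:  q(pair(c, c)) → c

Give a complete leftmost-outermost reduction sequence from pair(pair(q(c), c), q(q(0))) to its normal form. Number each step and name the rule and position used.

1. pair(pair(q(c), c), q(q(0)))  →  pair(pair(0, c), q(q(0)))   [R3 at 1.1]
2. pair(pair(0, c), q(q(0)))  →  pair(pair(0, c), q(0))   [R2 at 2.1]
3. pair(pair(0, c), q(0))  →  pair(pair(0, c), 0)   [R2 at 2]

pair(pair(0, c), 0)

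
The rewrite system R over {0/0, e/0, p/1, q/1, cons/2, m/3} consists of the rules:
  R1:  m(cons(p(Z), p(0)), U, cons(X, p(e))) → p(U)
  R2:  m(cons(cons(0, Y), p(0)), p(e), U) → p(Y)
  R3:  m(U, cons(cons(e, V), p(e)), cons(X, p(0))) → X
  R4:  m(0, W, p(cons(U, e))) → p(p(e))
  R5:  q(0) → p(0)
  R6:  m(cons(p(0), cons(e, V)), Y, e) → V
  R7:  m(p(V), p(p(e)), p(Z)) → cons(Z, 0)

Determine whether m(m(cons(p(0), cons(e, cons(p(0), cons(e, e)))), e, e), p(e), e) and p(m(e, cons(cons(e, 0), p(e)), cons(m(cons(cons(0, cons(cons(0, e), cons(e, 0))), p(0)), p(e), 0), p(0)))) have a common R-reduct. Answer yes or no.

no — NF(t₁) = e, NF(t₂) = p(p(cons(cons(0, e), cons(e, 0))))

Reduce t₁ = m(m(cons(p(0), cons(e, cons(p(0), cons(e, e)))), e, e), p(e), e):
1. m(m(cons(p(0), cons(e, cons(p(0), cons(e, e)))), e, e), p(e), e)  →  m(cons(p(0), cons(e, e)), p(e), e)   [R6 at 1]
2. m(cons(p(0), cons(e, e)), p(e), e)  →  e   [R6 at ε]

Reduce t₂ = p(m(e, cons(cons(e, 0), p(e)), cons(m(cons(cons(0, cons(cons(0, e), cons(e, 0))), p(0)), p(e), 0), p(0)))):
1. p(m(e, cons(cons(e, 0), p(e)), cons(m(cons(cons(0, cons(cons(0, e), cons(e, 0))), p(0)), p(e), 0), p(0))))  →  p(m(cons(cons(0, cons(cons(0, e), cons(e, 0))), p(0)), p(e), 0))   [R3 at 1]
2. p(m(cons(cons(0, cons(cons(0, e), cons(e, 0))), p(0)), p(e), 0))  →  p(p(cons(cons(0, e), cons(e, 0))))   [R2 at 1]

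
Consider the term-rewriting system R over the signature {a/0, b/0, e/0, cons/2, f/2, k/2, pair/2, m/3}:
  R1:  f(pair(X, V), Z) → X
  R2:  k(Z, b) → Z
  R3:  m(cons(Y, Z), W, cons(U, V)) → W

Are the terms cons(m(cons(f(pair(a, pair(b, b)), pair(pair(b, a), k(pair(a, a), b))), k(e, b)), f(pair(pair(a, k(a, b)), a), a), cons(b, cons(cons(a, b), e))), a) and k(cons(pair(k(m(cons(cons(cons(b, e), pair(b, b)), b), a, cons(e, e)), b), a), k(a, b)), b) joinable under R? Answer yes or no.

Reduce t₁ = cons(m(cons(f(pair(a, pair(b, b)), pair(pair(b, a), k(pair(a, a), b))), k(e, b)), f(pair(pair(a, k(a, b)), a), a), cons(b, cons(cons(a, b), e))), a):
1. cons(m(cons(f(pair(a, pair(b, b)), pair(pair(b, a), k(pair(a, a), b))), k(e, b)), f(pair(pair(a, k(a, b)), a), a), cons(b, cons(cons(a, b), e))), a)  →  cons(f(pair(pair(a, k(a, b)), a), a), a)   [R3 at 1]
2. cons(f(pair(pair(a, k(a, b)), a), a), a)  →  cons(pair(a, k(a, b)), a)   [R1 at 1]
3. cons(pair(a, k(a, b)), a)  →  cons(pair(a, a), a)   [R2 at 1.2]

Reduce t₂ = k(cons(pair(k(m(cons(cons(cons(b, e), pair(b, b)), b), a, cons(e, e)), b), a), k(a, b)), b):
1. k(cons(pair(k(m(cons(cons(cons(b, e), pair(b, b)), b), a, cons(e, e)), b), a), k(a, b)), b)  →  cons(pair(k(m(cons(cons(cons(b, e), pair(b, b)), b), a, cons(e, e)), b), a), k(a, b))   [R2 at ε]
2. cons(pair(k(m(cons(cons(cons(b, e), pair(b, b)), b), a, cons(e, e)), b), a), k(a, b))  →  cons(pair(m(cons(cons(cons(b, e), pair(b, b)), b), a, cons(e, e)), a), k(a, b))   [R2 at 1.1]
3. cons(pair(m(cons(cons(cons(b, e), pair(b, b)), b), a, cons(e, e)), a), k(a, b))  →  cons(pair(a, a), k(a, b))   [R3 at 1.1]
4. cons(pair(a, a), k(a, b))  →  cons(pair(a, a), a)   [R2 at 2]

yes — NF(t₁) = cons(pair(a, a), a), NF(t₂) = cons(pair(a, a), a)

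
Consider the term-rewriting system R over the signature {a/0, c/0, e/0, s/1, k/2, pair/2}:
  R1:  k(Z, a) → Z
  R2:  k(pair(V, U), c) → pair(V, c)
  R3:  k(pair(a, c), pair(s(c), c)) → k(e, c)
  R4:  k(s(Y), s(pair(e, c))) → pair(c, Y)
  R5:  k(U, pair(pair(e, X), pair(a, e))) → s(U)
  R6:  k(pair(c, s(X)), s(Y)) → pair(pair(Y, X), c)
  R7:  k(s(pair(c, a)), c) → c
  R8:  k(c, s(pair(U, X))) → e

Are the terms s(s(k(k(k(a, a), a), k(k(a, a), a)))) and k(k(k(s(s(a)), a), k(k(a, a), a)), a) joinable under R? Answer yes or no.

Reduce t₁ = s(s(k(k(k(a, a), a), k(k(a, a), a)))):
1. s(s(k(k(k(a, a), a), k(k(a, a), a))))  →  s(s(k(k(a, a), k(k(a, a), a))))   [R1 at 1.1.1]
2. s(s(k(k(a, a), k(k(a, a), a))))  →  s(s(k(a, k(k(a, a), a))))   [R1 at 1.1.1]
3. s(s(k(a, k(k(a, a), a))))  →  s(s(k(a, k(a, a))))   [R1 at 1.1.2]
4. s(s(k(a, k(a, a))))  →  s(s(k(a, a)))   [R1 at 1.1.2]
5. s(s(k(a, a)))  →  s(s(a))   [R1 at 1.1]

Reduce t₂ = k(k(k(s(s(a)), a), k(k(a, a), a)), a):
1. k(k(k(s(s(a)), a), k(k(a, a), a)), a)  →  k(k(s(s(a)), a), k(k(a, a), a))   [R1 at ε]
2. k(k(s(s(a)), a), k(k(a, a), a))  →  k(s(s(a)), k(k(a, a), a))   [R1 at 1]
3. k(s(s(a)), k(k(a, a), a))  →  k(s(s(a)), k(a, a))   [R1 at 2]
4. k(s(s(a)), k(a, a))  →  k(s(s(a)), a)   [R1 at 2]
5. k(s(s(a)), a)  →  s(s(a))   [R1 at ε]

yes — NF(t₁) = s(s(a)), NF(t₂) = s(s(a))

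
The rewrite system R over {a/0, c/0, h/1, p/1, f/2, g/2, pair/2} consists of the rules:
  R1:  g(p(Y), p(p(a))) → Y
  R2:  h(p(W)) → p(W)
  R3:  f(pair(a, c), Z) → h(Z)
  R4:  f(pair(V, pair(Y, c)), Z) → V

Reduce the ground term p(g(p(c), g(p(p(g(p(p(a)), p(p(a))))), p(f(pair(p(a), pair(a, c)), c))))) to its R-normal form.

1. p(g(p(c), g(p(p(g(p(p(a)), p(p(a))))), p(f(pair(p(a), pair(a, c)), c)))))  →  p(g(p(c), g(p(p(p(a))), p(f(pair(p(a), pair(a, c)), c)))))   [R1 at 1.2.1.1.1]
2. p(g(p(c), g(p(p(p(a))), p(f(pair(p(a), pair(a, c)), c)))))  →  p(g(p(c), g(p(p(p(a))), p(p(a)))))   [R4 at 1.2.2.1]
3. p(g(p(c), g(p(p(p(a))), p(p(a)))))  →  p(g(p(c), p(p(a))))   [R1 at 1.2]
4. p(g(p(c), p(p(a))))  →  p(c)   [R1 at 1]

p(c)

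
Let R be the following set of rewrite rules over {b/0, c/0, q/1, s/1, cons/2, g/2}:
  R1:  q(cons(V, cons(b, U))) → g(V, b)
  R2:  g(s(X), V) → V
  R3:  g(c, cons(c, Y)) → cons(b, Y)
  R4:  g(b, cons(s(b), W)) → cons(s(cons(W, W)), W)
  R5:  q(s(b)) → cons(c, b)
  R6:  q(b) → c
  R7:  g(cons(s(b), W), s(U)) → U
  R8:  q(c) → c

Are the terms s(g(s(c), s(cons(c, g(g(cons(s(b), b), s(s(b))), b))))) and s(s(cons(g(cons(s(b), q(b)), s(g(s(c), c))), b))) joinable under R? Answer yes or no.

Reduce t₁ = s(g(s(c), s(cons(c, g(g(cons(s(b), b), s(s(b))), b))))):
1. s(g(s(c), s(cons(c, g(g(cons(s(b), b), s(s(b))), b)))))  →  s(s(cons(c, g(g(cons(s(b), b), s(s(b))), b))))   [R2 at 1]
2. s(s(cons(c, g(g(cons(s(b), b), s(s(b))), b))))  →  s(s(cons(c, g(s(b), b))))   [R7 at 1.1.2.1]
3. s(s(cons(c, g(s(b), b))))  →  s(s(cons(c, b)))   [R2 at 1.1.2]

Reduce t₂ = s(s(cons(g(cons(s(b), q(b)), s(g(s(c), c))), b))):
1. s(s(cons(g(cons(s(b), q(b)), s(g(s(c), c))), b)))  →  s(s(cons(g(s(c), c), b)))   [R7 at 1.1.1]
2. s(s(cons(g(s(c), c), b)))  →  s(s(cons(c, b)))   [R2 at 1.1.1]

yes — NF(t₁) = s(s(cons(c, b))), NF(t₂) = s(s(cons(c, b)))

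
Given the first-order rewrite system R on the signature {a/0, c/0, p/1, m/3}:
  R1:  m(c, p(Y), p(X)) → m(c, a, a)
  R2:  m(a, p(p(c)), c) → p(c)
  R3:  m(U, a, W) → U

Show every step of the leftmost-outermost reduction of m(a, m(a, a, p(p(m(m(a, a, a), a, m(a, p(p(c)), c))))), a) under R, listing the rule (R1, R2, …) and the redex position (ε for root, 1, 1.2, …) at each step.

a

1. m(a, m(a, a, p(p(m(m(a, a, a), a, m(a, p(p(c)), c))))), a)  →  m(a, a, a)   [R3 at 2]
2. m(a, a, a)  →  a   [R3 at ε]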